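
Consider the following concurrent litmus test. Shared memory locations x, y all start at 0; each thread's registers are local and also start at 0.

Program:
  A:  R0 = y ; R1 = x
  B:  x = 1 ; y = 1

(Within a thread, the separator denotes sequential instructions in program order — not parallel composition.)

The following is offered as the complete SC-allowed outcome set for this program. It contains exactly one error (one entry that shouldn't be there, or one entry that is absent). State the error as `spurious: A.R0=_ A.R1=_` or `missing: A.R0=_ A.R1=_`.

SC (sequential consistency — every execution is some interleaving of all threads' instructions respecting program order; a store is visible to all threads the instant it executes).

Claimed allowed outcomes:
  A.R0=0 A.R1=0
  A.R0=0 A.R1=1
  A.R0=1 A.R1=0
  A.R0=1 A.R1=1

outcome vector order: (A.R0,A.R1)
SC (3): 0/0; 0/1; 1/1
claimed∖SC = {1/0}

spurious: A.R0=1 A.R1=0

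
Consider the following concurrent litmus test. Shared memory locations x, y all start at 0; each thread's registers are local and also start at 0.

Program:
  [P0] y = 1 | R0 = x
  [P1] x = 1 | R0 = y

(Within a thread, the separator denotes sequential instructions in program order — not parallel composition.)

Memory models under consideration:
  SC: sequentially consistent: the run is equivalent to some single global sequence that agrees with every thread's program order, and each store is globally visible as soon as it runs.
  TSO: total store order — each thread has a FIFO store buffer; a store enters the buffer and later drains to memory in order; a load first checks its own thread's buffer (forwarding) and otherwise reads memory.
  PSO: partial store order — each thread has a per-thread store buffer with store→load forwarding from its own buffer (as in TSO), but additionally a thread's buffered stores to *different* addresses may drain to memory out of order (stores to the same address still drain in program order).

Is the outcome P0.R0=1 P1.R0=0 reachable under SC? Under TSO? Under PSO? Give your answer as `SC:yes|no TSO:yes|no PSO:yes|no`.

SC:yes TSO:yes PSO:yes

outcome vector order: (P0.R0,P1.R0)
under SC → <0 1>; <1 0>; <1 1>
under TSO → <0 0>; <0 1>; <1 0>; <1 1>
under PSO → <0 0>; <0 1>; <1 0>; <1 1>
target <1 0> ∈ {SC,TSO,PSO}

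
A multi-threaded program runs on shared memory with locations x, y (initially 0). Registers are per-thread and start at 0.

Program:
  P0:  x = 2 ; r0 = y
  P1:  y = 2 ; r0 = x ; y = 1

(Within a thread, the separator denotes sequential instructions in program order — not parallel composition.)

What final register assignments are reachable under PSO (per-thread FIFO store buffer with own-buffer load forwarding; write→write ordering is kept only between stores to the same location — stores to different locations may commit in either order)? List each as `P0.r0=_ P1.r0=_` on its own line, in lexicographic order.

outcome vector order: (P0.r0,P1.r0)
|PSO outcomes| = 6

P0.r0=0 P1.r0=0
P0.r0=0 P1.r0=2
P0.r0=1 P1.r0=0
P0.r0=1 P1.r0=2
P0.r0=2 P1.r0=0
P0.r0=2 P1.r0=2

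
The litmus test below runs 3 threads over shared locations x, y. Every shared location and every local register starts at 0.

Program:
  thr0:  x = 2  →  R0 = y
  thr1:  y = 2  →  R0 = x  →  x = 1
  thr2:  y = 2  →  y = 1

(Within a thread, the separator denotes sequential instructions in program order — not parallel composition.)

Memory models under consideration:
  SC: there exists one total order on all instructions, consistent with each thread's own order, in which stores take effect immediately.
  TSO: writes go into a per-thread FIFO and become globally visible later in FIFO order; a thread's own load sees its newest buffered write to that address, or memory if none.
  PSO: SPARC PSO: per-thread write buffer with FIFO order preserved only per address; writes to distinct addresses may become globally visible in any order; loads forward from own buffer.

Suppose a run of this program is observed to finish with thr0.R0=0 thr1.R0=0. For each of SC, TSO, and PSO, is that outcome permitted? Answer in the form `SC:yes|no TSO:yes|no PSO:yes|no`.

SC:no TSO:yes PSO:yes

outcome vector order: (thr0.R0,thr1.R0)
[SC] allowed = {0/2 1/0 1/2 2/0 2/2}
[TSO] allowed = {0/0 0/2 1/0 1/2 2/0 2/2}
[PSO] allowed = {0/0 0/2 1/0 1/2 2/0 2/2}
target 0/0 ∈ {TSO,PSO}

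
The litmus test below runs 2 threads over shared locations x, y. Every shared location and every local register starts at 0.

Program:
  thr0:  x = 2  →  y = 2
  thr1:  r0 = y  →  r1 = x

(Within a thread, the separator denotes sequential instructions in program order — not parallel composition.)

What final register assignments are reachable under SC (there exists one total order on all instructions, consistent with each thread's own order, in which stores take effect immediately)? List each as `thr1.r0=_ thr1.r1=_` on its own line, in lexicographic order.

outcome vector order: (thr1.r0,thr1.r1)
|SC outcomes| = 3

thr1.r0=0 thr1.r1=0
thr1.r0=0 thr1.r1=2
thr1.r0=2 thr1.r1=2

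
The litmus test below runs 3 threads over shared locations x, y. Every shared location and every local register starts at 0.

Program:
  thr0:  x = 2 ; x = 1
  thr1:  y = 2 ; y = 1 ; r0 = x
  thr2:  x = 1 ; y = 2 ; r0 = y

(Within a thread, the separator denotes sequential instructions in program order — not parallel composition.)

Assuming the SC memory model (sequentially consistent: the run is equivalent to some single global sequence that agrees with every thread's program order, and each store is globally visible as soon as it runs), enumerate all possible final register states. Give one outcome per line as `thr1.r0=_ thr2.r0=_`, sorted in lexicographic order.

thr1.r0=0 thr2.r0=2
thr1.r0=1 thr2.r0=1
thr1.r0=1 thr2.r0=2
thr1.r0=2 thr2.r0=1
thr1.r0=2 thr2.r0=2

outcome vector order: (thr1.r0,thr2.r0)
|SC outcomes| = 5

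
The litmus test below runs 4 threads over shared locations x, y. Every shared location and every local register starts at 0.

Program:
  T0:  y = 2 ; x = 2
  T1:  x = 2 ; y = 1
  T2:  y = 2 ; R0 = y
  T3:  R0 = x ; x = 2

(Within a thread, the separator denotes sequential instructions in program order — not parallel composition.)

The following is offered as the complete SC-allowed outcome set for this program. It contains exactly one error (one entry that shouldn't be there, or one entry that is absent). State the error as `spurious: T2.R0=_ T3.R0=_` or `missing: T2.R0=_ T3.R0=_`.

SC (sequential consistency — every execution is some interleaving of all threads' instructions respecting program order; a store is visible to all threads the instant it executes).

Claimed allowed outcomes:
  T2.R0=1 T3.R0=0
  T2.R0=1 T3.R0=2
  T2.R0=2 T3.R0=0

missing: T2.R0=2 T3.R0=2

outcome vector order: (T2.R0,T3.R0)
under SC → 1/0, 1/2, 2/0, 2/2
SC∖claimed = {2/2}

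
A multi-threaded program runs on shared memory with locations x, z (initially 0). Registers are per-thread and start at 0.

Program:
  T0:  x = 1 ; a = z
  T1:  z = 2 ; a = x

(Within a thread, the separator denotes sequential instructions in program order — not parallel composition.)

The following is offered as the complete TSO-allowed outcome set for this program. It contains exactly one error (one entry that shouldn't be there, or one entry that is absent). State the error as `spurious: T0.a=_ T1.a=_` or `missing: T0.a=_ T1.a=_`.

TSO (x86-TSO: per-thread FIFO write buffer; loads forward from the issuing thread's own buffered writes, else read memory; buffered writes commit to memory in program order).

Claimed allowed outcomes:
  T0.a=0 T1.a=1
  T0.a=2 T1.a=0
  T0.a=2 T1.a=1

missing: T0.a=0 T1.a=0

outcome vector order: (T0.a,T1.a)
TSO: 4 outcomes — {<0 0>, <0 1>, <2 0>, <2 1>}
TSO∖claimed = {<0 0>}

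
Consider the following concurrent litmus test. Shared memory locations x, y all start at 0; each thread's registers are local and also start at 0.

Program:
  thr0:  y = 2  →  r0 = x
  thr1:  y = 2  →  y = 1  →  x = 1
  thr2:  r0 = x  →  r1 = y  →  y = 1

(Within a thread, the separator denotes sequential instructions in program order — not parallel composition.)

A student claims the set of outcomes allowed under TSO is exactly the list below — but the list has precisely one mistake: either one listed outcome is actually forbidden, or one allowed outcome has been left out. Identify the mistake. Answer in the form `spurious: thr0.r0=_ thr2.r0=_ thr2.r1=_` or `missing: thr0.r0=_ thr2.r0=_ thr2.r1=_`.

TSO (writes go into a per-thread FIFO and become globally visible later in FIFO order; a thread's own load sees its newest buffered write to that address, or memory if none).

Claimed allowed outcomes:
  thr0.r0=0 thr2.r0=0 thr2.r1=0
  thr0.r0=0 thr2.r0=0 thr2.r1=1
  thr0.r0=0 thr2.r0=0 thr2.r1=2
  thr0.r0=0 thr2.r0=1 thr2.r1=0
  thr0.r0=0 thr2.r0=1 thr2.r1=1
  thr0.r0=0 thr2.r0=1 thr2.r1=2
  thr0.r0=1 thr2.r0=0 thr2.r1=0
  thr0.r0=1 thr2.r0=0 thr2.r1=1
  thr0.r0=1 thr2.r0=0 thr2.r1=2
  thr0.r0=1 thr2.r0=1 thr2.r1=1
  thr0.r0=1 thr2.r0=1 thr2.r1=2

spurious: thr0.r0=0 thr2.r0=1 thr2.r1=0

outcome vector order: (thr0.r0,thr2.r0,thr2.r1)
[TSO] allowed = {0/0/0 0/0/1 0/0/2 0/1/1 0/1/2 1/0/0 1/0/1 1/0/2 1/1/1 1/1/2}
claimed∖TSO = {0/1/0}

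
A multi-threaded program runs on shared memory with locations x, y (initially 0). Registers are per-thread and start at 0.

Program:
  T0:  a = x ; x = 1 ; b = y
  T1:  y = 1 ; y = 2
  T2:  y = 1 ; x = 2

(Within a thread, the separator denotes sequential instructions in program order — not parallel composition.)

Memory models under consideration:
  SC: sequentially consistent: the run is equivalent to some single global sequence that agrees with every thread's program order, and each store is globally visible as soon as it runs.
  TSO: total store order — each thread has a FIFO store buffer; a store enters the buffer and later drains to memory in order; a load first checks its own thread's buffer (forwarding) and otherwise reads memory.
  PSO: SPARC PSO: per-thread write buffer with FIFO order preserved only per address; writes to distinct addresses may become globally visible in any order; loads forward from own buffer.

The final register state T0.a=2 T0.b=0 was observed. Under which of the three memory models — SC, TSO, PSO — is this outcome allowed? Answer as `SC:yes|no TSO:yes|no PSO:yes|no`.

outcome vector order: (T0.a,T0.b)
SC: 5 outcomes — {<0 0> <0 1> <0 2> <2 1> <2 2>}
TSO: 5 outcomes — {<0 0> <0 1> <0 2> <2 1> <2 2>}
PSO: 6 outcomes — {<0 0> <0 1> <0 2> <2 0> <2 1> <2 2>}
target <2 0> ∈ {PSO}

SC:no TSO:no PSO:yes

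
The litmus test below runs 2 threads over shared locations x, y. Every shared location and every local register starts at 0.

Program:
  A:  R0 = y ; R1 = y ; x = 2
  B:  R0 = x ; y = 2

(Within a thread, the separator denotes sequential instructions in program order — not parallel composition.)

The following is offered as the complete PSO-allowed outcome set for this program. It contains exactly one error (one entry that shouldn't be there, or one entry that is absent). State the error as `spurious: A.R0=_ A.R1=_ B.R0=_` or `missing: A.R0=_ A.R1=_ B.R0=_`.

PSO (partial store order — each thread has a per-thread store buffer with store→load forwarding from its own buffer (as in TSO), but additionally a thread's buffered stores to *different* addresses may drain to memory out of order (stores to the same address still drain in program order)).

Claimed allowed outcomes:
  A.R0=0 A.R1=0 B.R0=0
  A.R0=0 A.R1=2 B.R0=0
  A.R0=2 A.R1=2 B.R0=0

missing: A.R0=0 A.R1=0 B.R0=2

outcome vector order: (A.R0,A.R1,B.R0)
PSO (4): 0/0/0, 0/0/2, 0/2/0, 2/2/0
PSO∖claimed = {0/0/2}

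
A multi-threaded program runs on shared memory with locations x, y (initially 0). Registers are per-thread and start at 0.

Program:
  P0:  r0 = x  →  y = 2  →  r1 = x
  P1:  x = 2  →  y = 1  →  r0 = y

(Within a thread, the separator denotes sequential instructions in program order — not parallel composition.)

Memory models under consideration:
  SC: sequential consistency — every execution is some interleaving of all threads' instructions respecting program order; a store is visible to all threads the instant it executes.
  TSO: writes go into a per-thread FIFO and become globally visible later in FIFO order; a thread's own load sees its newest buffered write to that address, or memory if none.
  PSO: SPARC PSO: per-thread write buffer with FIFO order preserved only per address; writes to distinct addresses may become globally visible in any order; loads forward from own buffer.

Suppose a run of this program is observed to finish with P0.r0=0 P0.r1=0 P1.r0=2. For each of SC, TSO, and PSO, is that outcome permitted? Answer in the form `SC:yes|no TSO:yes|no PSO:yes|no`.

SC:no TSO:yes PSO:yes

outcome vector order: (P0.r0,P0.r1,P1.r0)
[SC] allowed = {001 021 022 221 222}
[TSO] allowed = {001 002 021 022 221 222}
[PSO] allowed = {001 002 021 022 221 222}
target 002 ∈ {TSO,PSO}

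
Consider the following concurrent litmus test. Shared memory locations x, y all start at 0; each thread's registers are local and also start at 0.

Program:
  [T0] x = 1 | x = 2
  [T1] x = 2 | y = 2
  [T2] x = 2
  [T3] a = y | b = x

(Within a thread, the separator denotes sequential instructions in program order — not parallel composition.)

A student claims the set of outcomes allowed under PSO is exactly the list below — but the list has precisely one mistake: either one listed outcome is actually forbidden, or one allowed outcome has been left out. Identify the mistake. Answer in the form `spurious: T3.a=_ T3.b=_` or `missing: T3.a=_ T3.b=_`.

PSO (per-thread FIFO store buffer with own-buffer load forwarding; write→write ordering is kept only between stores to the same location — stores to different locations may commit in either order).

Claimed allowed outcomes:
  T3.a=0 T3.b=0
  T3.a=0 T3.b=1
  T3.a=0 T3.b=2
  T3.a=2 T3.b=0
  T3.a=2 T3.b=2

outcome vector order: (T3.a,T3.b)
under PSO → 00, 01, 02, 20, 21, 22
PSO∖claimed = {21}

missing: T3.a=2 T3.b=1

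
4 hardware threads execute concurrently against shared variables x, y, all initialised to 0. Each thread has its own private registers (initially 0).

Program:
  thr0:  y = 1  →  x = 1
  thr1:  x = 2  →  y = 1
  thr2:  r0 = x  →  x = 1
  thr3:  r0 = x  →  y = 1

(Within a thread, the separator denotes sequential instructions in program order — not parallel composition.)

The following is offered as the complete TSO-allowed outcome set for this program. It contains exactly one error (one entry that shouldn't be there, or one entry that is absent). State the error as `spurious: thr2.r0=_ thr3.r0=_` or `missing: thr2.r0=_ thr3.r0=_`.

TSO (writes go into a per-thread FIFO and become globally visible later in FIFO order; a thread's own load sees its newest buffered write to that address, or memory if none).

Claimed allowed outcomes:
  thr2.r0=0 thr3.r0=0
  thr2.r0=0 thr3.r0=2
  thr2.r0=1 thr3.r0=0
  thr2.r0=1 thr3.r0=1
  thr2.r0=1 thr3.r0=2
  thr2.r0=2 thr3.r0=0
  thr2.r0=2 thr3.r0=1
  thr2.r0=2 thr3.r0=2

missing: thr2.r0=0 thr3.r0=1

outcome vector order: (thr2.r0,thr3.r0)
TSO: 9 outcomes — {<0 0>, <0 1>, <0 2>, <1 0>, <1 1>, <1 2>, <2 0>, <2 1>, <2 2>}
TSO∖claimed = {<0 1>}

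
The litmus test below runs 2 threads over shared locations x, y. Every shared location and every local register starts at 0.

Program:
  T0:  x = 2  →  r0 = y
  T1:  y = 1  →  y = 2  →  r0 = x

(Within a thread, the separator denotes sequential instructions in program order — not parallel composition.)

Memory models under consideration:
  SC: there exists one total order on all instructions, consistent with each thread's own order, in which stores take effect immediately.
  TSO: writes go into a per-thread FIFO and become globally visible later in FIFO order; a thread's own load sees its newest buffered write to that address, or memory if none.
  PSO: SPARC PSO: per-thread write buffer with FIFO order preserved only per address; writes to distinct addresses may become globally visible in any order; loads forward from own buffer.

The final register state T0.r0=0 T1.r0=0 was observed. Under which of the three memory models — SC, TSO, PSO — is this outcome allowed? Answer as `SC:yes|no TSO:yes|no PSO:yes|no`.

outcome vector order: (T0.r0,T1.r0)
under SC → 0/2, 1/2, 2/0, 2/2
under TSO → 0/0, 0/2, 1/0, 1/2, 2/0, 2/2
under PSO → 0/0, 0/2, 1/0, 1/2, 2/0, 2/2
target 0/0 ∈ {TSO,PSO}

SC:no TSO:yes PSO:yes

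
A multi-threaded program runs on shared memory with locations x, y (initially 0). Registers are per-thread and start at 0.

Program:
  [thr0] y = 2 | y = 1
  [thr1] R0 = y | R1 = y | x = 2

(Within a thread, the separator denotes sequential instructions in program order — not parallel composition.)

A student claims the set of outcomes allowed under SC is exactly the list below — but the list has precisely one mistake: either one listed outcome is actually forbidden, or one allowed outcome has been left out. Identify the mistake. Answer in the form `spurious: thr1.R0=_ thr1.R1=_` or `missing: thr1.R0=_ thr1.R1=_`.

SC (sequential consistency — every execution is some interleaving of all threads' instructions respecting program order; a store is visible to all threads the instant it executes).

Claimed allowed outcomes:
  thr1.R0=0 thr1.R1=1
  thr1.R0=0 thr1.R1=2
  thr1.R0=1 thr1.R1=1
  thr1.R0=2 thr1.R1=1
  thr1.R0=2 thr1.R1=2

missing: thr1.R0=0 thr1.R1=0

outcome vector order: (thr1.R0,thr1.R1)
SC: 6 outcomes — {(0,0); (0,1); (0,2); (1,1); (2,1); (2,2)}
SC∖claimed = {(0,0)}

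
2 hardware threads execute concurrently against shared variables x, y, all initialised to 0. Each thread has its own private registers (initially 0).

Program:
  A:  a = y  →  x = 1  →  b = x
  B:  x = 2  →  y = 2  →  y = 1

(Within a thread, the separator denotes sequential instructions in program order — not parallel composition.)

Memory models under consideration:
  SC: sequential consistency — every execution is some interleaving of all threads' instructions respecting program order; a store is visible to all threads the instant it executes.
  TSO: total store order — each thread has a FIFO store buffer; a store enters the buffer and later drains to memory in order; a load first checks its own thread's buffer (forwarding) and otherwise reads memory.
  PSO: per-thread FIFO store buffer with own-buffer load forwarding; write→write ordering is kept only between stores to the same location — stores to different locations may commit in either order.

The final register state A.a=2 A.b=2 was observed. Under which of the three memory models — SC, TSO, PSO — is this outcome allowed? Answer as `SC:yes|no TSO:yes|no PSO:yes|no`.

SC:no TSO:no PSO:yes

outcome vector order: (A.a,A.b)
under SC → 0/1 0/2 1/1 2/1
under TSO → 0/1 0/2 1/1 2/1
under PSO → 0/1 0/2 1/1 1/2 2/1 2/2
target 2/2 ∈ {PSO}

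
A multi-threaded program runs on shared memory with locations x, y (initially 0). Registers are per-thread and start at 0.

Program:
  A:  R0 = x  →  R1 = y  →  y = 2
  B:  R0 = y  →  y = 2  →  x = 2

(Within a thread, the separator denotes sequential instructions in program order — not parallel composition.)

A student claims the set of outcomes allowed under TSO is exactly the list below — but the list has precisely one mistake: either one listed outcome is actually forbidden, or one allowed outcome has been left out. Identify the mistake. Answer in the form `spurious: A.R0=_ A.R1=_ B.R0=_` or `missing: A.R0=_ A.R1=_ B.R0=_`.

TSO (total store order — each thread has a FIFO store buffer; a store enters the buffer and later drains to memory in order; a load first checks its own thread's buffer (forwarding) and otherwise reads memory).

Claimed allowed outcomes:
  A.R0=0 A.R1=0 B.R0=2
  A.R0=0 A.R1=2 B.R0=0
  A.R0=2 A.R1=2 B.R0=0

outcome vector order: (A.R0,A.R1,B.R0)
TSO (4): 0/0/0; 0/0/2; 0/2/0; 2/2/0
TSO∖claimed = {0/0/0}

missing: A.R0=0 A.R1=0 B.R0=0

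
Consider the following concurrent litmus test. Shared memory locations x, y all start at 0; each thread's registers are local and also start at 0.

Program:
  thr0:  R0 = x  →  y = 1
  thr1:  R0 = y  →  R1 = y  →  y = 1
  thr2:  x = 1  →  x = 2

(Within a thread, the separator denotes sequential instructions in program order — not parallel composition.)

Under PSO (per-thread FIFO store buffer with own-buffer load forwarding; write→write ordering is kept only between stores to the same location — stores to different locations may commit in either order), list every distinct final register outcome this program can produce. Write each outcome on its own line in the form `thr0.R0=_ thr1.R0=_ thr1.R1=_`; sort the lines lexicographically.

thr0.R0=0 thr1.R0=0 thr1.R1=0
thr0.R0=0 thr1.R0=0 thr1.R1=1
thr0.R0=0 thr1.R0=1 thr1.R1=1
thr0.R0=1 thr1.R0=0 thr1.R1=0
thr0.R0=1 thr1.R0=0 thr1.R1=1
thr0.R0=1 thr1.R0=1 thr1.R1=1
thr0.R0=2 thr1.R0=0 thr1.R1=0
thr0.R0=2 thr1.R0=0 thr1.R1=1
thr0.R0=2 thr1.R0=1 thr1.R1=1

outcome vector order: (thr0.R0,thr1.R0,thr1.R1)
|PSO outcomes| = 9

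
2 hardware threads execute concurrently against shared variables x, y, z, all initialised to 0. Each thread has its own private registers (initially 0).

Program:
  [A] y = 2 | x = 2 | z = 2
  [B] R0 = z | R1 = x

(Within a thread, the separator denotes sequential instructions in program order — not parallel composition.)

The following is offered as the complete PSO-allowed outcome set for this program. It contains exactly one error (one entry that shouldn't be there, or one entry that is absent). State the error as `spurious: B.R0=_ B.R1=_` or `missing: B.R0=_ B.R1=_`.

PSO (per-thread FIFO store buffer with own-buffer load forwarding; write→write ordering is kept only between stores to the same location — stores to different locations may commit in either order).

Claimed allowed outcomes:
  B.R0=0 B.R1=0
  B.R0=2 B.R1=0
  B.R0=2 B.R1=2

outcome vector order: (B.R0,B.R1)
PSO: 4 outcomes — {<0 0> <0 2> <2 0> <2 2>}
PSO∖claimed = {<0 2>}

missing: B.R0=0 B.R1=2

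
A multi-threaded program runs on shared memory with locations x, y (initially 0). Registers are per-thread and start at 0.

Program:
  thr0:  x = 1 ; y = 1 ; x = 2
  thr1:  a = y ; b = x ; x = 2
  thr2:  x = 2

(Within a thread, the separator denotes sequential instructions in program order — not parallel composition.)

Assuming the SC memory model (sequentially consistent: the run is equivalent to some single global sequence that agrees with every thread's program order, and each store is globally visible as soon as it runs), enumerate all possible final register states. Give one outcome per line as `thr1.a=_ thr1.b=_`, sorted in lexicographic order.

thr1.a=0 thr1.b=0
thr1.a=0 thr1.b=1
thr1.a=0 thr1.b=2
thr1.a=1 thr1.b=1
thr1.a=1 thr1.b=2

outcome vector order: (thr1.a,thr1.b)
|SC outcomes| = 5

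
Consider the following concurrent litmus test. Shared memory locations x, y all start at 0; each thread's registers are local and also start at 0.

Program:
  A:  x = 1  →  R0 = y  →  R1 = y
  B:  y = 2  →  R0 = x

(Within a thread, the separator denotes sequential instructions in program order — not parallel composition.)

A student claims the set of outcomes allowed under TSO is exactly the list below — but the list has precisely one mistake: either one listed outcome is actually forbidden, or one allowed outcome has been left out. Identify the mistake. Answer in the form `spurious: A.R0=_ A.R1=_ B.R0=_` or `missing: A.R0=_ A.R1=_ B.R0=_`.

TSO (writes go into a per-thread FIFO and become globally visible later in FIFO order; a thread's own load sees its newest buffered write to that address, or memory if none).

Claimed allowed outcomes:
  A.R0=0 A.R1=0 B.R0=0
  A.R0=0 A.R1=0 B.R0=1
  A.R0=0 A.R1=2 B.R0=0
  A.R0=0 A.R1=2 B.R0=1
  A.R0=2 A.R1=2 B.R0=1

outcome vector order: (A.R0,A.R1,B.R0)
[TSO] allowed = {<0 0 0>; <0 0 1>; <0 2 0>; <0 2 1>; <2 2 0>; <2 2 1>}
TSO∖claimed = {<2 2 0>}

missing: A.R0=2 A.R1=2 B.R0=0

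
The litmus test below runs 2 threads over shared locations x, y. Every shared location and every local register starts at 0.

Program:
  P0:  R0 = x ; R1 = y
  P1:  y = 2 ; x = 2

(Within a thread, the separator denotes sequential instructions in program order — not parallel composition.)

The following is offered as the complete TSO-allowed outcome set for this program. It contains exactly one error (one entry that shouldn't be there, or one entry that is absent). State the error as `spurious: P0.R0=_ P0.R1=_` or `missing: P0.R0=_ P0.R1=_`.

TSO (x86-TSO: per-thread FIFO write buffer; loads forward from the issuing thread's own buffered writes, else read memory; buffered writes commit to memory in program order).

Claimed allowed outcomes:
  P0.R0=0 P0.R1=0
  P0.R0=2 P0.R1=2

missing: P0.R0=0 P0.R1=2

outcome vector order: (P0.R0,P0.R1)
TSO (3): <0 0>, <0 2>, <2 2>
TSO∖claimed = {<0 2>}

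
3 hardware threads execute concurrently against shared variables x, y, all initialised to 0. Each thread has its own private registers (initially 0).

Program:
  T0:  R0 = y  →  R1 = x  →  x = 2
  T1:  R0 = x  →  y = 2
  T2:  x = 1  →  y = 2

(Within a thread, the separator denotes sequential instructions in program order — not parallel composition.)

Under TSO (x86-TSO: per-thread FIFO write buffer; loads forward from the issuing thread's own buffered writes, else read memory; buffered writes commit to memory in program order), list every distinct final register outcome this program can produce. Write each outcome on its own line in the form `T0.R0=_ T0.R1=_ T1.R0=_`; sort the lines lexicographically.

T0.R0=0 T0.R1=0 T1.R0=0
T0.R0=0 T0.R1=0 T1.R0=1
T0.R0=0 T0.R1=0 T1.R0=2
T0.R0=0 T0.R1=1 T1.R0=0
T0.R0=0 T0.R1=1 T1.R0=1
T0.R0=0 T0.R1=1 T1.R0=2
T0.R0=2 T0.R1=0 T1.R0=0
T0.R0=2 T0.R1=1 T1.R0=0
T0.R0=2 T0.R1=1 T1.R0=1
T0.R0=2 T0.R1=1 T1.R0=2

outcome vector order: (T0.R0,T0.R1,T1.R0)
|TSO outcomes| = 10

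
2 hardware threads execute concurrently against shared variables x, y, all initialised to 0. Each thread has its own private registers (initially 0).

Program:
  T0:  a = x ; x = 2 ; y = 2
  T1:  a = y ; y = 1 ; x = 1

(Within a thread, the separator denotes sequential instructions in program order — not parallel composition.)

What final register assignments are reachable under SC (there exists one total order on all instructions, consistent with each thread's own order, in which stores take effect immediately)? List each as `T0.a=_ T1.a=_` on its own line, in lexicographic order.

T0.a=0 T1.a=0
T0.a=0 T1.a=2
T0.a=1 T1.a=0

outcome vector order: (T0.a,T1.a)
|SC outcomes| = 3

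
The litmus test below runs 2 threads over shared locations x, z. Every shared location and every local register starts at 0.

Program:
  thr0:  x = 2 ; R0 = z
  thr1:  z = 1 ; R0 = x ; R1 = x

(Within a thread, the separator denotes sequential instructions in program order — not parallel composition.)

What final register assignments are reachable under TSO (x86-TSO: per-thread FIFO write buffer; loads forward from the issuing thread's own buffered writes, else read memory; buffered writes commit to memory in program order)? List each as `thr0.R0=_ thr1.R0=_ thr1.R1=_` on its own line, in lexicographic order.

thr0.R0=0 thr1.R0=0 thr1.R1=0
thr0.R0=0 thr1.R0=0 thr1.R1=2
thr0.R0=0 thr1.R0=2 thr1.R1=2
thr0.R0=1 thr1.R0=0 thr1.R1=0
thr0.R0=1 thr1.R0=0 thr1.R1=2
thr0.R0=1 thr1.R0=2 thr1.R1=2

outcome vector order: (thr0.R0,thr1.R0,thr1.R1)
|TSO outcomes| = 6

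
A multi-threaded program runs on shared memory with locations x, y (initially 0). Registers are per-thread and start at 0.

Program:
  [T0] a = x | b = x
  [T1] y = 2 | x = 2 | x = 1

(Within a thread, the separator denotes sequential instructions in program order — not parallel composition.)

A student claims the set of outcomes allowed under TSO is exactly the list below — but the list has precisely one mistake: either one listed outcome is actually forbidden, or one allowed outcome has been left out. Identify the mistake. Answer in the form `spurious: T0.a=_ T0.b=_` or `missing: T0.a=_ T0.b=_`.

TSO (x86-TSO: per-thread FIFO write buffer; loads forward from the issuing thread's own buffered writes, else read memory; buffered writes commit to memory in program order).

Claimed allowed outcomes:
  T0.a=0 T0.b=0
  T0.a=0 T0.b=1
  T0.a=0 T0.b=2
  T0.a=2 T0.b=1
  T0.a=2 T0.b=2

outcome vector order: (T0.a,T0.b)
TSO (6): <0 0>, <0 1>, <0 2>, <1 1>, <2 1>, <2 2>
TSO∖claimed = {<1 1>}

missing: T0.a=1 T0.b=1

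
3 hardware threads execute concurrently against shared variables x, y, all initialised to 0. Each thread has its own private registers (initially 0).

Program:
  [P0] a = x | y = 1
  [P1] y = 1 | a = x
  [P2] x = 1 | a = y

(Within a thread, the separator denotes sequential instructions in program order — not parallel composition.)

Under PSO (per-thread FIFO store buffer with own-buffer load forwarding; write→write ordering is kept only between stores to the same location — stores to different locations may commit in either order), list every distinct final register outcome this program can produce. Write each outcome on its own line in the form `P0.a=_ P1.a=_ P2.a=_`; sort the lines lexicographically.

P0.a=0 P1.a=0 P2.a=0
P0.a=0 P1.a=0 P2.a=1
P0.a=0 P1.a=1 P2.a=0
P0.a=0 P1.a=1 P2.a=1
P0.a=1 P1.a=0 P2.a=0
P0.a=1 P1.a=0 P2.a=1
P0.a=1 P1.a=1 P2.a=0
P0.a=1 P1.a=1 P2.a=1

outcome vector order: (P0.a,P1.a,P2.a)
|PSO outcomes| = 8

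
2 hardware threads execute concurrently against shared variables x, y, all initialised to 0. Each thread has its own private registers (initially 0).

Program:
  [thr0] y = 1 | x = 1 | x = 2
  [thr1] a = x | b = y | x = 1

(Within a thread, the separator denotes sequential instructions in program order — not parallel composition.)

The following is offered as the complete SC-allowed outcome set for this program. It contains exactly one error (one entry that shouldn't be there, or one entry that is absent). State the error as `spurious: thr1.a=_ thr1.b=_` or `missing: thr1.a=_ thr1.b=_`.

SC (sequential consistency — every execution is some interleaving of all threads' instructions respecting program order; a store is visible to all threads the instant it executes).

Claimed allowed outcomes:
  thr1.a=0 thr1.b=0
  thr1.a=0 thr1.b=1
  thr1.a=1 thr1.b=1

missing: thr1.a=2 thr1.b=1

outcome vector order: (thr1.a,thr1.b)
[SC] allowed = {(0,0) (0,1) (1,1) (2,1)}
SC∖claimed = {(2,1)}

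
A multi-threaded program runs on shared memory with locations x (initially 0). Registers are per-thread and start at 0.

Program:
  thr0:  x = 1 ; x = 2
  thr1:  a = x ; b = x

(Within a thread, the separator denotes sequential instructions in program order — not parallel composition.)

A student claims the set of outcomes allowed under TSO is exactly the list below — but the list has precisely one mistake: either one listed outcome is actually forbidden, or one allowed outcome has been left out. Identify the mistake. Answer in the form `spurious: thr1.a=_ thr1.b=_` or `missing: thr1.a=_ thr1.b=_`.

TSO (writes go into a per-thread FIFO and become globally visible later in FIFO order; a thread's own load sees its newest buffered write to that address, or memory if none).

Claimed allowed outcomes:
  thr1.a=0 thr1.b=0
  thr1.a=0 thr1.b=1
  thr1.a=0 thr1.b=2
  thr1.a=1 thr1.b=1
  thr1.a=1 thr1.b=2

outcome vector order: (thr1.a,thr1.b)
[TSO] allowed = {<0 0>; <0 1>; <0 2>; <1 1>; <1 2>; <2 2>}
TSO∖claimed = {<2 2>}

missing: thr1.a=2 thr1.b=2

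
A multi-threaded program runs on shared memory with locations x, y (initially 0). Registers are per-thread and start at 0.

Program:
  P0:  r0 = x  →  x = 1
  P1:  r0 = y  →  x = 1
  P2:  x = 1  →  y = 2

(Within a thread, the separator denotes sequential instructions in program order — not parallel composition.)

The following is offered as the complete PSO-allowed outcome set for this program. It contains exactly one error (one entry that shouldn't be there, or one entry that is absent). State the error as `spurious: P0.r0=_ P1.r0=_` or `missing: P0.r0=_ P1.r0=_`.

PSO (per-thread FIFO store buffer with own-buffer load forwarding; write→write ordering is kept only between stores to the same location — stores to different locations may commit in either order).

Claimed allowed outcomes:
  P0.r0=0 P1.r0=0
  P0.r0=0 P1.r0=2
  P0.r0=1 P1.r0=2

outcome vector order: (P0.r0,P1.r0)
PSO: 4 outcomes — {00, 02, 10, 12}
PSO∖claimed = {10}

missing: P0.r0=1 P1.r0=0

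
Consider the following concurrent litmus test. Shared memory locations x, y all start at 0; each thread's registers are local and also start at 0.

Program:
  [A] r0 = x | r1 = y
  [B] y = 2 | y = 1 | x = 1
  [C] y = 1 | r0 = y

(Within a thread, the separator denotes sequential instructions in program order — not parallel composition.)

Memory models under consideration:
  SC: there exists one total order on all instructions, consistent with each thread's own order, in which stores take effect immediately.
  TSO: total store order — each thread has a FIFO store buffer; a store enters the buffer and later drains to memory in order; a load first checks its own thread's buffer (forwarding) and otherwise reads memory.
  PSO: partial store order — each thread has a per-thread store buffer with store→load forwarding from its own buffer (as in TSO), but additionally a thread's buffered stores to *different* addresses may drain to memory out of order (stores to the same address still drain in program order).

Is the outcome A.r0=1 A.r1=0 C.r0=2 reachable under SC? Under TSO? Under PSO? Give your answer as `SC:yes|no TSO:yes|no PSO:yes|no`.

outcome vector order: (A.r0,A.r1,C.r0)
[SC] allowed = {001; 002; 011; 012; 021; 022; 111; 112}
[TSO] allowed = {001; 002; 011; 012; 021; 022; 111; 112}
[PSO] allowed = {001; 002; 011; 012; 021; 022; 101; 102; 111; 112; 121; 122}
target 102 ∈ {PSO}

SC:no TSO:no PSO:yes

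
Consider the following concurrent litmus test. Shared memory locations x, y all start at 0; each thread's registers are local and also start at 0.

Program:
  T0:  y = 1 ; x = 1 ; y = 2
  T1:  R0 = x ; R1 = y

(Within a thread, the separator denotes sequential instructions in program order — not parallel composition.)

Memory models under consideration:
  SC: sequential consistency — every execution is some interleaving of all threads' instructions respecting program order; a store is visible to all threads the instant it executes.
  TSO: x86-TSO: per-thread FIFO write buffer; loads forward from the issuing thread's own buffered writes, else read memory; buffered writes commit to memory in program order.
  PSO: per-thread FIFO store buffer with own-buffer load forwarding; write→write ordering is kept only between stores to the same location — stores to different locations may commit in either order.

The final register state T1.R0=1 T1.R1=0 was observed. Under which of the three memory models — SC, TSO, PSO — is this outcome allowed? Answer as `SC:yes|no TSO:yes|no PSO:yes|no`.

outcome vector order: (T1.R0,T1.R1)
SC (5): 0/0; 0/1; 0/2; 1/1; 1/2
TSO (5): 0/0; 0/1; 0/2; 1/1; 1/2
PSO (6): 0/0; 0/1; 0/2; 1/0; 1/1; 1/2
target 1/0 ∈ {PSO}

SC:no TSO:no PSO:yes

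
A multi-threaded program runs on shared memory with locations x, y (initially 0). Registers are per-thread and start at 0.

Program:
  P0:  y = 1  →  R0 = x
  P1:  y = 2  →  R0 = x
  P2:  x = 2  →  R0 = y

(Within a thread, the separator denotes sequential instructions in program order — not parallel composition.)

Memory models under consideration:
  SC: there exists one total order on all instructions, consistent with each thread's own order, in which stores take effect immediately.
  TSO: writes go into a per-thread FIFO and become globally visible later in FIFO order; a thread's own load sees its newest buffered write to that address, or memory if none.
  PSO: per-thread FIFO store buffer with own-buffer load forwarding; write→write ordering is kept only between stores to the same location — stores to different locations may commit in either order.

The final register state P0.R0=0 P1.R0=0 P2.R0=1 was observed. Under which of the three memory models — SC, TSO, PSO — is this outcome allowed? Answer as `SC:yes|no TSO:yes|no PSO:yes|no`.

SC:yes TSO:yes PSO:yes

outcome vector order: (P0.R0,P1.R0,P2.R0)
SC (9): (0,0,1), (0,0,2), (0,2,1), (0,2,2), (2,0,1), (2,0,2), (2,2,0), (2,2,1), (2,2,2)
TSO (12): (0,0,0), (0,0,1), (0,0,2), (0,2,0), (0,2,1), (0,2,2), (2,0,0), (2,0,1), (2,0,2), (2,2,0), (2,2,1), (2,2,2)
PSO (12): (0,0,0), (0,0,1), (0,0,2), (0,2,0), (0,2,1), (0,2,2), (2,0,0), (2,0,1), (2,0,2), (2,2,0), (2,2,1), (2,2,2)
target (0,0,1) ∈ {SC,TSO,PSO}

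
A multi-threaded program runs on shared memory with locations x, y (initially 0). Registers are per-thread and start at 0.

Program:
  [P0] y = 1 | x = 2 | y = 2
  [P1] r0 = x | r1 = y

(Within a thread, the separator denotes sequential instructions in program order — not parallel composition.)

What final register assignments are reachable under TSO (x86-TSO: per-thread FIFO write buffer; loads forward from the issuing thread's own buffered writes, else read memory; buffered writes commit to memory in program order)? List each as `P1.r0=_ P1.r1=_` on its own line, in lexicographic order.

outcome vector order: (P1.r0,P1.r1)
|TSO outcomes| = 5

P1.r0=0 P1.r1=0
P1.r0=0 P1.r1=1
P1.r0=0 P1.r1=2
P1.r0=2 P1.r1=1
P1.r0=2 P1.r1=2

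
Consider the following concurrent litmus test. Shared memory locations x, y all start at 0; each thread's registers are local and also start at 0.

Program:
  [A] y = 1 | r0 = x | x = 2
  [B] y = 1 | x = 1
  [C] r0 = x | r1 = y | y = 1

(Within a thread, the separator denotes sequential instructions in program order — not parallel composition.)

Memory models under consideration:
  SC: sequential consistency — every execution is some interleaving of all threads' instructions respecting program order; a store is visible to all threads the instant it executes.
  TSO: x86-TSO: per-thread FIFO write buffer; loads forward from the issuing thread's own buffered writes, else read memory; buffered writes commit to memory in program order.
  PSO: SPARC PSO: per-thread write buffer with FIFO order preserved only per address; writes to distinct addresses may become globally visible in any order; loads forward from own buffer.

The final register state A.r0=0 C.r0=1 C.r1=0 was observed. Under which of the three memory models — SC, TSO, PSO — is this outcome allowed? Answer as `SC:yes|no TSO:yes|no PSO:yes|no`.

SC:no TSO:no PSO:yes

outcome vector order: (A.r0,C.r0,C.r1)
under SC → <0 0 0>; <0 0 1>; <0 1 1>; <0 2 1>; <1 0 0>; <1 0 1>; <1 1 1>; <1 2 1>
under TSO → <0 0 0>; <0 0 1>; <0 1 1>; <0 2 1>; <1 0 0>; <1 0 1>; <1 1 1>; <1 2 1>
under PSO → <0 0 0>; <0 0 1>; <0 1 0>; <0 1 1>; <0 2 0>; <0 2 1>; <1 0 0>; <1 0 1>; <1 1 0>; <1 1 1>; <1 2 0>; <1 2 1>
target <0 1 0> ∈ {PSO}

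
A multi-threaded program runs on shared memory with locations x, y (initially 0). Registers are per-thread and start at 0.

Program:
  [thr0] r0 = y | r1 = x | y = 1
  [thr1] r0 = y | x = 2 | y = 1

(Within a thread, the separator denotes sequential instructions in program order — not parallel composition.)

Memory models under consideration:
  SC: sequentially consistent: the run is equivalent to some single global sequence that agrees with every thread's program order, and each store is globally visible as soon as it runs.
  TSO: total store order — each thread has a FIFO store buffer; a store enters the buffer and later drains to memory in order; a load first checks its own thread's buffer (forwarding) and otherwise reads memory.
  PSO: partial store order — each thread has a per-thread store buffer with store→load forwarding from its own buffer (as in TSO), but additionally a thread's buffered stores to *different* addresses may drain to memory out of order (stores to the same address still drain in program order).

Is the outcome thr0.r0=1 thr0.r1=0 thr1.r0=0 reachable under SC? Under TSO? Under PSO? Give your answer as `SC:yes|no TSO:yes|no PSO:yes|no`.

SC:no TSO:no PSO:yes

outcome vector order: (thr0.r0,thr0.r1,thr1.r0)
SC: 4 outcomes — {(0,0,0), (0,0,1), (0,2,0), (1,2,0)}
TSO: 4 outcomes — {(0,0,0), (0,0,1), (0,2,0), (1,2,0)}
PSO: 5 outcomes — {(0,0,0), (0,0,1), (0,2,0), (1,0,0), (1,2,0)}
target (1,0,0) ∈ {PSO}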